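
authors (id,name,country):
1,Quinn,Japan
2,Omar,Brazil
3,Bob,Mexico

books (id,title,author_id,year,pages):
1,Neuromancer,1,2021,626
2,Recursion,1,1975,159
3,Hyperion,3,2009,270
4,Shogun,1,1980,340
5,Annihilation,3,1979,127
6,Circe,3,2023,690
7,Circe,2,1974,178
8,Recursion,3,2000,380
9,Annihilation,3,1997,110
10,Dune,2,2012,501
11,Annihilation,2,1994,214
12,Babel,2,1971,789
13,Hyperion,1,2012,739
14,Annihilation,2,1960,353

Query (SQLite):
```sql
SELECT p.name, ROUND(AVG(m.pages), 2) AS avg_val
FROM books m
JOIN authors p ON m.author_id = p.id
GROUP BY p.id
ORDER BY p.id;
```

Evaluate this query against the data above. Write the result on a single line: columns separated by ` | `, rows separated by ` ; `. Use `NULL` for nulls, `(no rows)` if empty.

Quinn | 466 ; Omar | 407 ; Bob | 315.4

Join each books row to its authors via author_id.
Group joined rows by authors.id; compute ROUND(AVG(m.pages), 2) per group.
  1: ids {1, 2, 4, 13} → ROUND(AVG(m.pages), 2)=466
  2: ids {7, 10, 11, 12, 14} → ROUND(AVG(m.pages), 2)=407
  3: ids {3, 5, 6, 8, 9} → ROUND(AVG(m.pages), 2)=315.4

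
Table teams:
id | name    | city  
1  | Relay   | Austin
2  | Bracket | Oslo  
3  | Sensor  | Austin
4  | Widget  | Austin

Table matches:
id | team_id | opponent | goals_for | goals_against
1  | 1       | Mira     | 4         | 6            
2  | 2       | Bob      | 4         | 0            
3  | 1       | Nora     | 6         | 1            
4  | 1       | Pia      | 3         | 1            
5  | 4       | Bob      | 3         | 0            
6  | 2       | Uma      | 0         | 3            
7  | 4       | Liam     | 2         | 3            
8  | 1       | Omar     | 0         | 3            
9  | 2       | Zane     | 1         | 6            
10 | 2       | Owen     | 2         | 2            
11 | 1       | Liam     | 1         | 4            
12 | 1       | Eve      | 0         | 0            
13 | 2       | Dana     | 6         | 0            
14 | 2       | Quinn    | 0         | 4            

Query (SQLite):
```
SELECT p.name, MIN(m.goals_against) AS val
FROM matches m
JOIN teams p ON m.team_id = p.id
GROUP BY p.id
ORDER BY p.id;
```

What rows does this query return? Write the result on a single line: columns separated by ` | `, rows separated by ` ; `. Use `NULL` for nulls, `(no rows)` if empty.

Relay | 0 ; Bracket | 0 ; Widget | 0

Join each matches row to its teams via team_id.
Group joined rows by teams.id; compute MIN(m.goals_against) per group.
  1: ids {1, 3, 4, 8, 11, 12} → MIN(m.goals_against)=0
  2: ids {2, 6, 9, 10, 13, 14} → MIN(m.goals_against)=0
  4: ids {5, 7} → MIN(m.goals_against)=0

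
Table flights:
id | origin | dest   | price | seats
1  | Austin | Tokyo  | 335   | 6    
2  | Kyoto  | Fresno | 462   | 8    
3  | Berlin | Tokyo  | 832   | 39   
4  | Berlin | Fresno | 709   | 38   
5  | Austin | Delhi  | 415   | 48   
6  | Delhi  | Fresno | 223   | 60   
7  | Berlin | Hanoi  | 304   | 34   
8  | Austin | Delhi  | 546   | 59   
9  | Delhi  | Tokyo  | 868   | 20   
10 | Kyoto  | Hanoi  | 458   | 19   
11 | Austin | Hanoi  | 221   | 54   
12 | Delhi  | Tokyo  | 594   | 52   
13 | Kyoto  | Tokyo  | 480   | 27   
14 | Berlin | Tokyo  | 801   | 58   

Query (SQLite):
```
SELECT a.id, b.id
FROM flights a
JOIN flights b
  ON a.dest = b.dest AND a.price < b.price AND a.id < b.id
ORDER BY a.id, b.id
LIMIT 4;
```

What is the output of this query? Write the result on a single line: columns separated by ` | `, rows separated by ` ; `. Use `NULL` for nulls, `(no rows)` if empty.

Pairs (a,b) with same dest, a.price < b.price, a.id < b.id.
dest groups: Delhi:{5,8} Fresno:{2,4,6} Hanoi:{7,10,11} Tokyo:{1,3,9,12,13,14}
Ordered by (a.id, b.id); first 4.

1 | 3 ; 1 | 9 ; 1 | 12 ; 1 | 13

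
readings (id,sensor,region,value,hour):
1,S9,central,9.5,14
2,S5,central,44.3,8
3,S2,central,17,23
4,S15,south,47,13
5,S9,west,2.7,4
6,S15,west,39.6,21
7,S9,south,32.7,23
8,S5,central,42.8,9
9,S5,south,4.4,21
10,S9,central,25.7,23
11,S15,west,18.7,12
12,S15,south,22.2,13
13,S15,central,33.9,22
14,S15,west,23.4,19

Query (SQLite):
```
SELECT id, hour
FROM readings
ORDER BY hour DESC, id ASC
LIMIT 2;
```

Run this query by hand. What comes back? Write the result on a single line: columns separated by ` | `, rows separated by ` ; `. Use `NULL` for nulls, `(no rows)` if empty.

Sort by hour desc, tiebreak id asc: (23, id=3), (23, id=7), (23, id=10), (22, id=13), (21, id=6) …. Take first 2.

3 | 23 ; 7 | 23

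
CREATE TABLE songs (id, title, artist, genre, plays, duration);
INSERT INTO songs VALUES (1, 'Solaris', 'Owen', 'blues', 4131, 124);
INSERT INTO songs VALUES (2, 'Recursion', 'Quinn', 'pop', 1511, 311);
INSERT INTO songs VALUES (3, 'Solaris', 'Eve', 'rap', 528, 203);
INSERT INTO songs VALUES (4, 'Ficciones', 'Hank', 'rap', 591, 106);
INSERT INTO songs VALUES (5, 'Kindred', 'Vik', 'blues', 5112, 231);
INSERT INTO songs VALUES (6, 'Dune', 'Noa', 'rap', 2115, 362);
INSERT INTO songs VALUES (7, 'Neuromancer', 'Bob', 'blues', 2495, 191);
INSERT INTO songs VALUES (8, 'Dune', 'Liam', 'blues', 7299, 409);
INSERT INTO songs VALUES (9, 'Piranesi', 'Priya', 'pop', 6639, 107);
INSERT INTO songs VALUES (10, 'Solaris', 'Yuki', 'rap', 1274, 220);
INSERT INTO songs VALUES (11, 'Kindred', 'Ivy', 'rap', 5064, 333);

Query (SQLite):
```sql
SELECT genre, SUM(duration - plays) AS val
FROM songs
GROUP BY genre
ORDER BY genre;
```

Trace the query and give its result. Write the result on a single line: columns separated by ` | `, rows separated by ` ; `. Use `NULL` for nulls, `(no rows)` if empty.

blues | -18082 ; pop | -7732 ; rap | -8348

For each row compute duration - plays.
Group by genre; take SUM of the expression per group.
  blues: ids {1, 5, 7, 8} → SUM(duration - plays)=-18082
  pop: ids {2, 9} → SUM(duration - plays)=-7732
  rap: ids {3, 4, 6, 10, 11} → SUM(duration - plays)=-8348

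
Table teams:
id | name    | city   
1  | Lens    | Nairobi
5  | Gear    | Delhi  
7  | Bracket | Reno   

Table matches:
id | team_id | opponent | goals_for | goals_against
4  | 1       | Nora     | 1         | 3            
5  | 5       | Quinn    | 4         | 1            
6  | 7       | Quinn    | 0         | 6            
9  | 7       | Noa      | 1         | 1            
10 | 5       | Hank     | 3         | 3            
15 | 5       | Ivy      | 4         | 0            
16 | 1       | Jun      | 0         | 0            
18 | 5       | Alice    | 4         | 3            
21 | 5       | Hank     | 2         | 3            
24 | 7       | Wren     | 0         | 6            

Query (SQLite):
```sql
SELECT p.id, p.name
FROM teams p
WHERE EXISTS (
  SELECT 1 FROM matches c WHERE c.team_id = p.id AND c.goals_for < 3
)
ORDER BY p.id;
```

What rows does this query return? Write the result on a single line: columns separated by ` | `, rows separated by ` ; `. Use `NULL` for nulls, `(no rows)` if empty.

1 | Lens ; 5 | Gear ; 7 | Bracket

For each teams row, check whether any matches with matching team_id has goals_for < 3.
Keep rows where that is true.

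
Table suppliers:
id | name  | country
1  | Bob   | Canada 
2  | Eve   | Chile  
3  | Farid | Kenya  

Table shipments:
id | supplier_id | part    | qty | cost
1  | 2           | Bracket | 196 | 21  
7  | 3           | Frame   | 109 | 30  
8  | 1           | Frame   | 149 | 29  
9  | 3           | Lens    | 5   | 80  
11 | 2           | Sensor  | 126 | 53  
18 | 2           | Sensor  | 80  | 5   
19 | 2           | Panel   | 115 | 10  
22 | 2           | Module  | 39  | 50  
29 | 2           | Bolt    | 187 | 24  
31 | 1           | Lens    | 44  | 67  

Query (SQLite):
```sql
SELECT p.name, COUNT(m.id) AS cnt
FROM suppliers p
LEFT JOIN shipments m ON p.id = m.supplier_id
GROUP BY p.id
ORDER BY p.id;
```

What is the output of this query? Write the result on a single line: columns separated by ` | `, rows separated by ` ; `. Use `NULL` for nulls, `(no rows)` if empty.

LEFT JOIN keeps every suppliers row; unmatched ones get NULL for shipments columns.
Group by suppliers.id and compute COUNT(m.id). COUNT(col) of an all-NULL group is 0.
  1: ids {8, 31} → COUNT(m.id)=2
  2: ids {1, 11, 18, 19, 22, 29} → COUNT(m.id)=6
  3: ids {7, 9} → COUNT(m.id)=2

Bob | 2 ; Eve | 6 ; Farid | 2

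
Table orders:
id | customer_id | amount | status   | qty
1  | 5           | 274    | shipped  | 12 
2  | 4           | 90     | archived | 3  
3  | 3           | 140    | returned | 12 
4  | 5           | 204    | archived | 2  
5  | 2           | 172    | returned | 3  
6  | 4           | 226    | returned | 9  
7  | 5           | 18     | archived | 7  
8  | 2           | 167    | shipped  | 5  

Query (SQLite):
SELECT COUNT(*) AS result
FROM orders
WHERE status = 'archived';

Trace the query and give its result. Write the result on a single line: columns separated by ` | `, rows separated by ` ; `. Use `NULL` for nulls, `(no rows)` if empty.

3

Rows where status='archived' → amount values: [90, 204, 18].
COUNT(*) counts rows → 3.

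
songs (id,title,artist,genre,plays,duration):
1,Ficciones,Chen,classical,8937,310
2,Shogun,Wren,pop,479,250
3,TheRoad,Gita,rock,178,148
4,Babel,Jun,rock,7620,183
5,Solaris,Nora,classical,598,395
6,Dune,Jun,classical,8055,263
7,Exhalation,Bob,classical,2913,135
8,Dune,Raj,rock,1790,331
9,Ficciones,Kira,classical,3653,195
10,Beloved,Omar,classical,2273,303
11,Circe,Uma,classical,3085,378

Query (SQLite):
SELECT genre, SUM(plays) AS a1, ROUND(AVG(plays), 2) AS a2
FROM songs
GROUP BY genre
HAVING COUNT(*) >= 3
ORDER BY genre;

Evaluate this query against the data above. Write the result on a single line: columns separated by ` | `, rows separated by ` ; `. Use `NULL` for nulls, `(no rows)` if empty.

classical | 29514 | 4216.29 ; rock | 9588 | 3196

Group songs by genre.
Per group compute: SUM(plays), ROUND(AVG(plays), 2).
HAVING: drop groups with fewer than 3 rows.
  classical: ids {1, 5, 6, 7, 9, 10, 11} → SUM(plays)=29514, ROUND(AVG(plays), 2)=4216.29
  pop: ids {2} → SUM(plays)=479, ROUND(AVG(plays), 2)=479
  rock: ids {3, 4, 8} → SUM(plays)=9588, ROUND(AVG(plays), 2)=3196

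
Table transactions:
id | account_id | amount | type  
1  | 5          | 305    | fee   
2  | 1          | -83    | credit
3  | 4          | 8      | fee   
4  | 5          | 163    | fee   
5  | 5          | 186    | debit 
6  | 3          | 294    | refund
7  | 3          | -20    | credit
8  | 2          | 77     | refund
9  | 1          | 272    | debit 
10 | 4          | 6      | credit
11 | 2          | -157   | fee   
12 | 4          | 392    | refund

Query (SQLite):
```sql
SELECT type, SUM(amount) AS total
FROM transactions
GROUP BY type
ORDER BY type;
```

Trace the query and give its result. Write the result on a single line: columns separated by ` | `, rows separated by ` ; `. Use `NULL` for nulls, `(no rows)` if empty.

Partition transactions by type; compute SUM(amount) within each group.
  credit: ids {2, 7, 10} → SUM(amount)=-97
  debit: ids {5, 9} → SUM(amount)=458
  fee: ids {1, 3, 4, 11} → SUM(amount)=319
  refund: ids {6, 8, 12} → SUM(amount)=763

credit | -97 ; debit | 458 ; fee | 319 ; refund | 763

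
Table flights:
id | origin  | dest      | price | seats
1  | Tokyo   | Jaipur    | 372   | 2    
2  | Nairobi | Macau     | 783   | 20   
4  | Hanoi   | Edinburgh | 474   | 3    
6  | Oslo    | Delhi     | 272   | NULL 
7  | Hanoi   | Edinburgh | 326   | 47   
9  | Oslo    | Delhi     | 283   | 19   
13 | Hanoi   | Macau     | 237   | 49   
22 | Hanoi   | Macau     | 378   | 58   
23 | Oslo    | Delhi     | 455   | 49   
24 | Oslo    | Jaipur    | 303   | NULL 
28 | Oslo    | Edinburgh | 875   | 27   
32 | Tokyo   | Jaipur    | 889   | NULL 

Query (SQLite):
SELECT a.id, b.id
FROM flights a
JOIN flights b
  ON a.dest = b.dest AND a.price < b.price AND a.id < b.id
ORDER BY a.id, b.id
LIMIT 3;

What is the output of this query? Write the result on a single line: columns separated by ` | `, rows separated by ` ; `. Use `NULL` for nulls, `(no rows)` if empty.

1 | 32 ; 4 | 28 ; 6 | 9

Pairs (a,b) with same dest, a.price < b.price, a.id < b.id.
dest groups: Delhi:{6,9,23} Edinburgh:{4,7,28} Jaipur:{1,24,32} Macau:{2,13,22}
Ordered by (a.id, b.id); first 3.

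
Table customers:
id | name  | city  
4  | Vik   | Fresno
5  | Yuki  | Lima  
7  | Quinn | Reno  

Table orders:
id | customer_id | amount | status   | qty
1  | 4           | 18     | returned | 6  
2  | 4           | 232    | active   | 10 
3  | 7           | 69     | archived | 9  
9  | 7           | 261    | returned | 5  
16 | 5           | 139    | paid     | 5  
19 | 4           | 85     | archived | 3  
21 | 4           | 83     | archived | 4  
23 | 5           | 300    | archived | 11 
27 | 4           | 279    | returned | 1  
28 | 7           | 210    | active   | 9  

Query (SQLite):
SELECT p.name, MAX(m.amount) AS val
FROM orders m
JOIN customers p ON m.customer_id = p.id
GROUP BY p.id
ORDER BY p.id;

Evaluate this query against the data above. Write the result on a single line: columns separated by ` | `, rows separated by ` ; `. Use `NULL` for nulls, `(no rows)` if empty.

Vik | 279 ; Yuki | 300 ; Quinn | 261

Join each orders row to its customers via customer_id.
Group joined rows by customers.id; compute MAX(m.amount) per group.
  4: ids {1, 2, 19, 21, 27} → MAX(m.amount)=279
  5: ids {16, 23} → MAX(m.amount)=300
  7: ids {3, 9, 28} → MAX(m.amount)=261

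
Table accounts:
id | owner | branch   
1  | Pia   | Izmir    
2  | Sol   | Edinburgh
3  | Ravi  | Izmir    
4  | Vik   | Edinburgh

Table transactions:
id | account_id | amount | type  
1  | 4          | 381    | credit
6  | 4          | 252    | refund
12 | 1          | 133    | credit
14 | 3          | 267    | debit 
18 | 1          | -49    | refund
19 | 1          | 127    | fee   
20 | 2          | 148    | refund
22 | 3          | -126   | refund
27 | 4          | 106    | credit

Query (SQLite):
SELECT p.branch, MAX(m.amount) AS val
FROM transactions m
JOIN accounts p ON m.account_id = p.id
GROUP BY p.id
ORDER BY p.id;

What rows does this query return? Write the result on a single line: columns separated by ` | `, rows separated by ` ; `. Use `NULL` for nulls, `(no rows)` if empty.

Join each transactions row to its accounts via account_id.
Group joined rows by accounts.id; compute MAX(m.amount) per group.
  1: ids {12, 18, 19} → MAX(m.amount)=133
  2: ids {20} → MAX(m.amount)=148
  3: ids {14, 22} → MAX(m.amount)=267
  4: ids {1, 6, 27} → MAX(m.amount)=381

Izmir | 133 ; Edinburgh | 148 ; Izmir | 267 ; Edinburgh | 381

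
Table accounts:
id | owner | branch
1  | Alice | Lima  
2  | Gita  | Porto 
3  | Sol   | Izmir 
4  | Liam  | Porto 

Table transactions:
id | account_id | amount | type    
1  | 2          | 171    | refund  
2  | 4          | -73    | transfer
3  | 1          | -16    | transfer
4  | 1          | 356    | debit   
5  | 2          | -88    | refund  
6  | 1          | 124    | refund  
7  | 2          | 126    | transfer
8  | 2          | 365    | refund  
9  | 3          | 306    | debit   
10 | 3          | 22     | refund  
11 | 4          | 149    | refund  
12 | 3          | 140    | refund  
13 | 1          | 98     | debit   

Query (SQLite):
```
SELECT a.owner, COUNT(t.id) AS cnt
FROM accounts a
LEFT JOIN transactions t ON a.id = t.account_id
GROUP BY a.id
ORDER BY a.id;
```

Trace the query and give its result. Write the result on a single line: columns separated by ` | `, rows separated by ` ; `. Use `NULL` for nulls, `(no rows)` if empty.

Alice | 4 ; Gita | 4 ; Sol | 3 ; Liam | 2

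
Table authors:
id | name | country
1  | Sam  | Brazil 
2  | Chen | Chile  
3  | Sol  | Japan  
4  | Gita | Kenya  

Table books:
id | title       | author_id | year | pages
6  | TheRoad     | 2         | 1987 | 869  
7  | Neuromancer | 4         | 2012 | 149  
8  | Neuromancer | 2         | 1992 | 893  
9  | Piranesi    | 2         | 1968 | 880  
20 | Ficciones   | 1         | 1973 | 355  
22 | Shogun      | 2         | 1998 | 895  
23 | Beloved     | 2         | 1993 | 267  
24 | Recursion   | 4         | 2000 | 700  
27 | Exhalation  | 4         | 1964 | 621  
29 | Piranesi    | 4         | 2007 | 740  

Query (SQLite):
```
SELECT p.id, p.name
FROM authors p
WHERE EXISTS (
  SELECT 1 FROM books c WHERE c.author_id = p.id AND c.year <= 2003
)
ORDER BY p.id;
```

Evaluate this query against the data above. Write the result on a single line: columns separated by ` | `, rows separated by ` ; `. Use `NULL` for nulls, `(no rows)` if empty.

For each authors row, check whether any books with matching author_id has year <= 2003.
Keep rows where that is true.

1 | Sam ; 2 | Chen ; 4 | Gita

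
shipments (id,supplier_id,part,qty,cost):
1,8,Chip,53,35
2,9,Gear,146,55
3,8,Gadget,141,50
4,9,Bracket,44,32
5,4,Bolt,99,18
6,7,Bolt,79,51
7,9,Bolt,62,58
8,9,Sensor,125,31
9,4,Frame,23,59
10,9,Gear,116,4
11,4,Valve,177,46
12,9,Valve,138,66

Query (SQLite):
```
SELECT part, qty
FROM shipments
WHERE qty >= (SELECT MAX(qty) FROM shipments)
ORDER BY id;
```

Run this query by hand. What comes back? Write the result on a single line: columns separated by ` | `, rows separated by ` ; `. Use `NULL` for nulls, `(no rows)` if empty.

Scalar subquery: MAX(qty) over all shipments rows = 177.
Keep rows where qty >= that value.

Valve | 177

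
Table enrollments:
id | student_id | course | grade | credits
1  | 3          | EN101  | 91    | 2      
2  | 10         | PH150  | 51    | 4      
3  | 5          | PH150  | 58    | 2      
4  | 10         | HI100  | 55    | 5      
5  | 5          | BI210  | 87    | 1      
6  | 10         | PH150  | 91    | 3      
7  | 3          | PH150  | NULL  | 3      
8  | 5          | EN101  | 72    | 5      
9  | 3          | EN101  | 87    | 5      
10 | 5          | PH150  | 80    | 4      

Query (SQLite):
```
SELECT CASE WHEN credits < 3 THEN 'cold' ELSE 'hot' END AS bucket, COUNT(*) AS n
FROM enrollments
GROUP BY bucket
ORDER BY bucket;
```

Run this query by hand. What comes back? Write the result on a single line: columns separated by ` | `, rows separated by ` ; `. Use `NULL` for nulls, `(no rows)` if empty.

cold | 3 ; hot | 7

Bucket rows by credits < 3 → 'cold' else 'hot'; count each bucket.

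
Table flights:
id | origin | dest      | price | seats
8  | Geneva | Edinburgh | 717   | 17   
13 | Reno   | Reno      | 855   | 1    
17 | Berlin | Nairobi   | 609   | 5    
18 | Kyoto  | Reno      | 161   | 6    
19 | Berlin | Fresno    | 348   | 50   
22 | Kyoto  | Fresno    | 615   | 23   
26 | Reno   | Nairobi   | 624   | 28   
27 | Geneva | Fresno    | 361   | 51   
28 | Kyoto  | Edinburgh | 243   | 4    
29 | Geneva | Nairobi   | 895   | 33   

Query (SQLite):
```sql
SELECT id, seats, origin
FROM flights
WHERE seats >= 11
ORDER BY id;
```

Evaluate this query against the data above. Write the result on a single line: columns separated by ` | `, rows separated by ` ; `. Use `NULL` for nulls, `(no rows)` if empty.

8 | 17 | Geneva ; 19 | 50 | Berlin ; 22 | 23 | Kyoto ; 26 | 28 | Reno ; 27 | 51 | Geneva ; 29 | 33 | Geneva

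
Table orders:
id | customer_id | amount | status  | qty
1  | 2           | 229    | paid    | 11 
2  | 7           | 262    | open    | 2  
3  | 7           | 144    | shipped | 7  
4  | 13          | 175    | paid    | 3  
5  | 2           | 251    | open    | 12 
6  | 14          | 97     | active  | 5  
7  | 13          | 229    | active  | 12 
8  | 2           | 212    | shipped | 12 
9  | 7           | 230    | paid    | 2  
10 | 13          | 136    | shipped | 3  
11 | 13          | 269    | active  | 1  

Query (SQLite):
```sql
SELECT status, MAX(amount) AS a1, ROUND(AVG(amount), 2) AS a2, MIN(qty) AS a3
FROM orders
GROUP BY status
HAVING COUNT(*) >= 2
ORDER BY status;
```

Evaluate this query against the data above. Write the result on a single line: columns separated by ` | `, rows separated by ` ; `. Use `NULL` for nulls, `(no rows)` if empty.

Group orders by status.
Per group compute: MAX(amount), ROUND(AVG(amount), 2), MIN(qty).
HAVING: drop groups with fewer than 2 rows.
  active: ids {6, 7, 11} → MAX(amount)=269, ROUND(AVG(amount), 2)=198.33, MIN(qty)=1
  open: ids {2, 5} → MAX(amount)=262, ROUND(AVG(amount), 2)=256.5, MIN(qty)=2
  paid: ids {1, 4, 9} → MAX(amount)=230, ROUND(AVG(amount), 2)=211.33, MIN(qty)=2
  shipped: ids {3, 8, 10} → MAX(amount)=212, ROUND(AVG(amount), 2)=164, MIN(qty)=3

active | 269 | 198.33 | 1 ; open | 262 | 256.5 | 2 ; paid | 230 | 211.33 | 2 ; shipped | 212 | 164 | 3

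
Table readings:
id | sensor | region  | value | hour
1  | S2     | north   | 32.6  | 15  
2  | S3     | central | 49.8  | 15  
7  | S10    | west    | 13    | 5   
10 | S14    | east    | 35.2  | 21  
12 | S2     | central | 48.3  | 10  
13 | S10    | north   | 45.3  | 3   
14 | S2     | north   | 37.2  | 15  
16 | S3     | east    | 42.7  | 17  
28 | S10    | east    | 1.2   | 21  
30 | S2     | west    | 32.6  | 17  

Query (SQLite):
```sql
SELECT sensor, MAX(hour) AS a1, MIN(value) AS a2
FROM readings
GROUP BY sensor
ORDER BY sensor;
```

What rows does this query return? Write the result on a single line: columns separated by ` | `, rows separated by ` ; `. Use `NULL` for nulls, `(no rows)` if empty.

Group readings by sensor.
Per group compute: MAX(hour), MIN(value).
  S10: ids {7, 13, 28} → MAX(hour)=21, MIN(value)=1.2
  S14: ids {10} → MAX(hour)=21, MIN(value)=35.2
  S2: ids {1, 12, 14, 30} → MAX(hour)=17, MIN(value)=32.6
  S3: ids {2, 16} → MAX(hour)=17, MIN(value)=42.7

S10 | 21 | 1.2 ; S14 | 21 | 35.2 ; S2 | 17 | 32.6 ; S3 | 17 | 42.7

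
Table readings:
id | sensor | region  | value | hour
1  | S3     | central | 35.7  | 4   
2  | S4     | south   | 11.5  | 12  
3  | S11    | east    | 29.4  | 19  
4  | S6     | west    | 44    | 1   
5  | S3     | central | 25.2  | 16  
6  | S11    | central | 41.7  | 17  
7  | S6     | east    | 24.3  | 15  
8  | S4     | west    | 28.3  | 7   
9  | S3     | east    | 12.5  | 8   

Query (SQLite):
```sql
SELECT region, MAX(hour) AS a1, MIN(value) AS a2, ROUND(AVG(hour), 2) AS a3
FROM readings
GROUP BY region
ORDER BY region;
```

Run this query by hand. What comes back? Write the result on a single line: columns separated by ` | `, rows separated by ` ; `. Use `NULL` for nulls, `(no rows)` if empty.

Group readings by region.
Per group compute: MAX(hour), MIN(value), ROUND(AVG(hour), 2).
  central: ids {1, 5, 6} → MAX(hour)=17, MIN(value)=25.2, ROUND(AVG(hour), 2)=12.33
  east: ids {3, 7, 9} → MAX(hour)=19, MIN(value)=12.5, ROUND(AVG(hour), 2)=14
  south: ids {2} → MAX(hour)=12, MIN(value)=11.5, ROUND(AVG(hour), 2)=12
  west: ids {4, 8} → MAX(hour)=7, MIN(value)=28.3, ROUND(AVG(hour), 2)=4

central | 17 | 25.2 | 12.33 ; east | 19 | 12.5 | 14 ; south | 12 | 11.5 | 12 ; west | 7 | 28.3 | 4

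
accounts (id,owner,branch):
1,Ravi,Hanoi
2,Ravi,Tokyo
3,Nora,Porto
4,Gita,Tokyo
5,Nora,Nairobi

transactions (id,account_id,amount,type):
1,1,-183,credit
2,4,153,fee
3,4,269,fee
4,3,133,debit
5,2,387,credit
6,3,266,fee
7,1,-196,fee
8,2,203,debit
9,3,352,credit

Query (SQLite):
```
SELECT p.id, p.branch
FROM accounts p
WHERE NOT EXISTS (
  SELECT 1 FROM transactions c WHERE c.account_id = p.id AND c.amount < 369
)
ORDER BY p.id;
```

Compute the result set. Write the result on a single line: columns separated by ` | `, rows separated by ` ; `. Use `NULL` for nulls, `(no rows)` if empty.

For each accounts row, check whether any transactions with matching account_id has amount < 369.
Keep rows where that is false.

5 | Nairobi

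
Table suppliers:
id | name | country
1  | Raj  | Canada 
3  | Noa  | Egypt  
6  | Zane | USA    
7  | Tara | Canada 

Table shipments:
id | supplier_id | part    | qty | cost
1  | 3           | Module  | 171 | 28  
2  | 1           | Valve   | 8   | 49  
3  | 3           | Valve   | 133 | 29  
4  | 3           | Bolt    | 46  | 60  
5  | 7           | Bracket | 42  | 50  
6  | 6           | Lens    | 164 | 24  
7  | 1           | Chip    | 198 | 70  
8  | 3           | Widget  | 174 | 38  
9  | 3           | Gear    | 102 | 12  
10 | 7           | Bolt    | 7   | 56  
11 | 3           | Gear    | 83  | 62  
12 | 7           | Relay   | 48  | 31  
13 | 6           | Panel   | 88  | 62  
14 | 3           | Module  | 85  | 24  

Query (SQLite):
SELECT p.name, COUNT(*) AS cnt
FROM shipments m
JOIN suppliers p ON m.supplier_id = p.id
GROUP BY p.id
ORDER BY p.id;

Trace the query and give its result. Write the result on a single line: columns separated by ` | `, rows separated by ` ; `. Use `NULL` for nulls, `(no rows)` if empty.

Raj | 2 ; Noa | 7 ; Zane | 2 ; Tara | 3

Join each shipments row to its suppliers via supplier_id.
Group joined rows by suppliers.id; compute COUNT(*) per group.
  1: ids {2, 7} → COUNT(*)=2
  3: ids {1, 3, 4, 8, 9, 11, 14} → COUNT(*)=7
  6: ids {6, 13} → COUNT(*)=2
  7: ids {5, 10, 12} → COUNT(*)=3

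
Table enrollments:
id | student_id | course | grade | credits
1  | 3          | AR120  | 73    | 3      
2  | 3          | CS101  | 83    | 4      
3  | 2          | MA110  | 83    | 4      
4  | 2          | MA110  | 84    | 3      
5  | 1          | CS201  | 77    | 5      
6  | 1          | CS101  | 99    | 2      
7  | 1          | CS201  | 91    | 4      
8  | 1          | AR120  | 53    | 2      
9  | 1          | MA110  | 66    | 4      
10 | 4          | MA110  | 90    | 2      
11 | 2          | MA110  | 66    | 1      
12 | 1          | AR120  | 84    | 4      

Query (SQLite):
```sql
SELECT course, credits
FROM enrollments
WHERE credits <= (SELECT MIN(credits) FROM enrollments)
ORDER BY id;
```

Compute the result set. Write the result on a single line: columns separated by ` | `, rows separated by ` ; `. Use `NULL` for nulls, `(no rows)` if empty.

MA110 | 1

Scalar subquery: MIN(credits) over all enrollments rows = 1.
Keep rows where credits <= that value.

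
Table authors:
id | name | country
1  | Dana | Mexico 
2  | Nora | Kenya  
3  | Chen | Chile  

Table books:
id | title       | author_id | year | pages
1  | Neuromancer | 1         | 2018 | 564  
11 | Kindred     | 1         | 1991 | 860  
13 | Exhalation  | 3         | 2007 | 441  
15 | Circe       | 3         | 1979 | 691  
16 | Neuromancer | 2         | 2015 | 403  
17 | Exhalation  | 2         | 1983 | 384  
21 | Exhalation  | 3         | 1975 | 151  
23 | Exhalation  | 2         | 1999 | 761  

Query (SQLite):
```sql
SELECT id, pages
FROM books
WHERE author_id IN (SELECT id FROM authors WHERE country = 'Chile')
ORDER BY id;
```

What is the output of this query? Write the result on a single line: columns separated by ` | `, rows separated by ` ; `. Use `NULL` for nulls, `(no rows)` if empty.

13 | 441 ; 15 | 691 ; 21 | 151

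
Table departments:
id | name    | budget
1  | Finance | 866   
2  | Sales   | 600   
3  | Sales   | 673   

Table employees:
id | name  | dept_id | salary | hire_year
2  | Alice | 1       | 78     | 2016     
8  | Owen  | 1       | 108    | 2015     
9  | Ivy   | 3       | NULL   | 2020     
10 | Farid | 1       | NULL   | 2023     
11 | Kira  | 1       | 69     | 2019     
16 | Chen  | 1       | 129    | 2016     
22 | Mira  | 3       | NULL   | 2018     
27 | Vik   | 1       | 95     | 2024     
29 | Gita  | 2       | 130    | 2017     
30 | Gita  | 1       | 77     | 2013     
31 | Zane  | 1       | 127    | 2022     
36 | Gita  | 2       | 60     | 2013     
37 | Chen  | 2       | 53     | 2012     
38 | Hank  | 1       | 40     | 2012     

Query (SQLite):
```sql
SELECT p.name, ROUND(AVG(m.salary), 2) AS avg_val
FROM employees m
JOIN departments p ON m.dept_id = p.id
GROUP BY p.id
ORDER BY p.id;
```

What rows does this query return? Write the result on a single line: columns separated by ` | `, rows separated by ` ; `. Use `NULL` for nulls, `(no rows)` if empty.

Finance | 90.38 ; Sales | 81 ; Sales | NULL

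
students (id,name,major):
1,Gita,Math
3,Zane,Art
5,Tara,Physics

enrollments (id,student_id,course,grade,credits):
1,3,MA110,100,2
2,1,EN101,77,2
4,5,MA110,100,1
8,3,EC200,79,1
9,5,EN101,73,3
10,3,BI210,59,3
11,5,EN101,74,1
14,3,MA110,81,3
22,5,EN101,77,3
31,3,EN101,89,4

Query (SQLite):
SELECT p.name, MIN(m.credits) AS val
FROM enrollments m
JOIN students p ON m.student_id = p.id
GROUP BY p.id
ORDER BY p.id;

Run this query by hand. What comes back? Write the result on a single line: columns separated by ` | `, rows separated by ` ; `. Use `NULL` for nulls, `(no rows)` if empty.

Join each enrollments row to its students via student_id.
Group joined rows by students.id; compute MIN(m.credits) per group.
  1: ids {2} → MIN(m.credits)=2
  3: ids {1, 8, 10, 14, 31} → MIN(m.credits)=1
  5: ids {4, 9, 11, 22} → MIN(m.credits)=1

Gita | 2 ; Zane | 1 ; Tara | 1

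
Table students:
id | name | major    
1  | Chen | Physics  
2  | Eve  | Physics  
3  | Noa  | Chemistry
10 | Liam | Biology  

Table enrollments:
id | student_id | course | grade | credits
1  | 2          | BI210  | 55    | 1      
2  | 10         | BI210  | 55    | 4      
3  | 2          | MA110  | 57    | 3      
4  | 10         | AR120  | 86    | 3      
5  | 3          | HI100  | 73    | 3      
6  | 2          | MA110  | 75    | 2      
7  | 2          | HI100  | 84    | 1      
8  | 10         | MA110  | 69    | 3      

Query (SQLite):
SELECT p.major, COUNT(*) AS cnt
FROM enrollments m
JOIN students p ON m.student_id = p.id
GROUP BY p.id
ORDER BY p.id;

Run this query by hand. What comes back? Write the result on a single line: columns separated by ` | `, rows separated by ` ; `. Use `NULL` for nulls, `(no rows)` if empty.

Physics | 4 ; Chemistry | 1 ; Biology | 3

Join each enrollments row to its students via student_id.
Group joined rows by students.id; compute COUNT(*) per group.
  2: ids {1, 3, 6, 7} → COUNT(*)=4
  3: ids {5} → COUNT(*)=1
  10: ids {2, 4, 8} → COUNT(*)=3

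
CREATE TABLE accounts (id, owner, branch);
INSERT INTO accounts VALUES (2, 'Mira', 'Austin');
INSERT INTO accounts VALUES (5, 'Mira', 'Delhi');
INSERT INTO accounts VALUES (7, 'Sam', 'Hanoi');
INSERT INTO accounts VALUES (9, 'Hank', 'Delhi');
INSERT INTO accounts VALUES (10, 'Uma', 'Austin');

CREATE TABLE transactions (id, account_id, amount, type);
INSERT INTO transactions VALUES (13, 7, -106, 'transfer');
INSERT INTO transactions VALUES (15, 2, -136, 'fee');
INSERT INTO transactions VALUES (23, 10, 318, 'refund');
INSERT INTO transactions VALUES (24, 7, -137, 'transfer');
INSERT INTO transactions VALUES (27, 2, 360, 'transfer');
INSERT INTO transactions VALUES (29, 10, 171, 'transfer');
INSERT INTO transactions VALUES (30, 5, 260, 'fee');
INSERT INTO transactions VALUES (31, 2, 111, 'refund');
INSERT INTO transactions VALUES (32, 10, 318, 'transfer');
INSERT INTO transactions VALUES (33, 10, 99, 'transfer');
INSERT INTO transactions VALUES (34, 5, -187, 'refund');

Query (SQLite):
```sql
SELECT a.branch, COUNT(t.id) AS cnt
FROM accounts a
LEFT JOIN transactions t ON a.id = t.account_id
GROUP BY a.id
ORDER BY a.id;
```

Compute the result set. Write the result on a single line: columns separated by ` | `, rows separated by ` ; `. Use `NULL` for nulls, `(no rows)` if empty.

Austin | 3 ; Delhi | 2 ; Hanoi | 2 ; Delhi | 0 ; Austin | 4

LEFT JOIN keeps every accounts row; unmatched ones get NULL for transactions columns.
Group by accounts.id and compute COUNT(t.id). COUNT(col) of an all-NULL group is 0.
  2: ids {15, 27, 31} → COUNT(t.id)=3
  5: ids {30, 34} → COUNT(t.id)=2
  7: ids {13, 24} → COUNT(t.id)=2
  9: ids {—} → COUNT(t.id)=0
  10: ids {23, 29, 32, 33} → COUNT(t.id)=4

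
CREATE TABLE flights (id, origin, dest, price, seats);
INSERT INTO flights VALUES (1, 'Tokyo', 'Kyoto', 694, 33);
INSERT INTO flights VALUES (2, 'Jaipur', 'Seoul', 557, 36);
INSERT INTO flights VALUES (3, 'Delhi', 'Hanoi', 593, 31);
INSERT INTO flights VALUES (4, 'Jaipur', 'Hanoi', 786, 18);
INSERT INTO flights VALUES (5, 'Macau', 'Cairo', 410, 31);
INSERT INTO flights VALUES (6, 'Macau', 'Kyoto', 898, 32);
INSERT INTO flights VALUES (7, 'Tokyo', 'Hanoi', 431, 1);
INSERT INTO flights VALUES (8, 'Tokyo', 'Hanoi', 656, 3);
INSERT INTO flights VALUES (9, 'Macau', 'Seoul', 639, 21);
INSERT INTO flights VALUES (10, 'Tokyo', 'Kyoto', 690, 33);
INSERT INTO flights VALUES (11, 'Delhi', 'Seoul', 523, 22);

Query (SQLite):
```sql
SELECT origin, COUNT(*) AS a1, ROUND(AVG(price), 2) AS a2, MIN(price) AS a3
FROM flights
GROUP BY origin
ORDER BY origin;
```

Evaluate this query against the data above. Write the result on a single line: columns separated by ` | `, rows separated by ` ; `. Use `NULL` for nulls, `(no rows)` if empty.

Delhi | 2 | 558 | 523 ; Jaipur | 2 | 671.5 | 557 ; Macau | 3 | 649 | 410 ; Tokyo | 4 | 617.75 | 431

Group flights by origin.
Per group compute: COUNT(*), ROUND(AVG(price), 2), MIN(price).
  Delhi: ids {3, 11} → COUNT(*)=2, ROUND(AVG(price), 2)=558, MIN(price)=523
  Jaipur: ids {2, 4} → COUNT(*)=2, ROUND(AVG(price), 2)=671.5, MIN(price)=557
  Macau: ids {5, 6, 9} → COUNT(*)=3, ROUND(AVG(price), 2)=649, MIN(price)=410
  Tokyo: ids {1, 7, 8, 10} → COUNT(*)=4, ROUND(AVG(price), 2)=617.75, MIN(price)=431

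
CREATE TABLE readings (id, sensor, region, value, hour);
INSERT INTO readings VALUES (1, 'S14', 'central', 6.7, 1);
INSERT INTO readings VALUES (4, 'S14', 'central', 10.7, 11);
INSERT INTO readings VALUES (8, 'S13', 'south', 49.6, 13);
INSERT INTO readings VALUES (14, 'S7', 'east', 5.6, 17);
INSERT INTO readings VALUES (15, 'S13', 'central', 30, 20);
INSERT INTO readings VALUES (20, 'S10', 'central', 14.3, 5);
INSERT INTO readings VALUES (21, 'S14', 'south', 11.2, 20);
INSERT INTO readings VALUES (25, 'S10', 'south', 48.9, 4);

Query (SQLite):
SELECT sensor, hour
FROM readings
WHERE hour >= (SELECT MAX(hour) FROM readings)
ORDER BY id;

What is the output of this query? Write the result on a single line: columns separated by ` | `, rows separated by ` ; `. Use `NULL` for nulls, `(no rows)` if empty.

Scalar subquery: MAX(hour) over all readings rows = 20.
Keep rows where hour >= that value.

S13 | 20 ; S14 | 20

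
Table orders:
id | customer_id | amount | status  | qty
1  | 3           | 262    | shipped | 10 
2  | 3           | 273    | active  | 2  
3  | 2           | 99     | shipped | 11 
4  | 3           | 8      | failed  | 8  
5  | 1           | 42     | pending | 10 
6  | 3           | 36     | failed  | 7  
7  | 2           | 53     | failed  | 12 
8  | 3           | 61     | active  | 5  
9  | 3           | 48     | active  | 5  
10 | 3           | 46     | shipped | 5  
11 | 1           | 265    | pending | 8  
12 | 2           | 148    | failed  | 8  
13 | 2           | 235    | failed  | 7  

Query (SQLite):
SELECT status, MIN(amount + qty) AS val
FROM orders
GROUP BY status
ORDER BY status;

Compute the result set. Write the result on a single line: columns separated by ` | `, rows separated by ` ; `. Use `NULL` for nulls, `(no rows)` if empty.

For each row compute amount + qty.
Group by status; take MIN of the expression per group.
  active: ids {2, 8, 9} → MIN(amount + qty)=53
  failed: ids {4, 6, 7, 12, 13} → MIN(amount + qty)=16
  pending: ids {5, 11} → MIN(amount + qty)=52
  shipped: ids {1, 3, 10} → MIN(amount + qty)=51

active | 53 ; failed | 16 ; pending | 52 ; shipped | 51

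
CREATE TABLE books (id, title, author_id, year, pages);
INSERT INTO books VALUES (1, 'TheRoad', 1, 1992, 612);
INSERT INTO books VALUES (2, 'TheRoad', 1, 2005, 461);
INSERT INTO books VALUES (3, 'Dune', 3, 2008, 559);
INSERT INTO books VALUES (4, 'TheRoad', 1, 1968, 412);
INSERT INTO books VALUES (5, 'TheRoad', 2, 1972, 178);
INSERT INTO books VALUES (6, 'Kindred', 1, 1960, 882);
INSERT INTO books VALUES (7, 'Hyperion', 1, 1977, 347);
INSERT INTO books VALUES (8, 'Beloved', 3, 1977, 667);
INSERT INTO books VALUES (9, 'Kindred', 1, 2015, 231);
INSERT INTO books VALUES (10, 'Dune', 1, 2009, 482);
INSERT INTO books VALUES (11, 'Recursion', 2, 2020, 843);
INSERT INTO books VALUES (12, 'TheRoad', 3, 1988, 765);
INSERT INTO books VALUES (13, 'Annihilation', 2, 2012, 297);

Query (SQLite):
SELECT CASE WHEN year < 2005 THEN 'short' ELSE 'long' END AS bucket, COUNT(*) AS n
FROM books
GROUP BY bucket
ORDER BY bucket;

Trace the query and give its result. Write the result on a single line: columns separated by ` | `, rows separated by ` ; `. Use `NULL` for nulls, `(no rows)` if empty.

long | 6 ; short | 7

Bucket rows by year < 2005 → 'short' else 'long'; count each bucket.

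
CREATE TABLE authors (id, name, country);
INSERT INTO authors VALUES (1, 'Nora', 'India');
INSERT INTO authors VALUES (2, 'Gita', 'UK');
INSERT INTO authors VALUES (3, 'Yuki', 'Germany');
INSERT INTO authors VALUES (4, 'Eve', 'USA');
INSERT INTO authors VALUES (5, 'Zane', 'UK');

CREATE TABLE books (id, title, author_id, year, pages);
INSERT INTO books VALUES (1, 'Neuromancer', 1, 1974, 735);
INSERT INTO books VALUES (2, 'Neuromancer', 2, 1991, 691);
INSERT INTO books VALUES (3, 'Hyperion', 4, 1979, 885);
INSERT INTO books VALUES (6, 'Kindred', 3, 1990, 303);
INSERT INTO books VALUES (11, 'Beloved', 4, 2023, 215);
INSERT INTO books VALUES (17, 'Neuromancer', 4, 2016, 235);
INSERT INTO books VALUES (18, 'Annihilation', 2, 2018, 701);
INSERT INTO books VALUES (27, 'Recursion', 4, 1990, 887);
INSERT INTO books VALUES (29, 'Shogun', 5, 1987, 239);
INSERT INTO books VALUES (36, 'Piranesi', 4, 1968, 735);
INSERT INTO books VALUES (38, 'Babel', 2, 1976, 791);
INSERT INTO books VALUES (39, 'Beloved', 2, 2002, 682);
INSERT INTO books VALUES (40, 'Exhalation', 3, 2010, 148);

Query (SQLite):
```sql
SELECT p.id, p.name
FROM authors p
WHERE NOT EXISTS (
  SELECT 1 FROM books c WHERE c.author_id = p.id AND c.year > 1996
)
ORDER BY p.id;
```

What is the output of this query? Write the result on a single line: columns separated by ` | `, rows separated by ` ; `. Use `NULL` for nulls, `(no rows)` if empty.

For each authors row, check whether any books with matching author_id has year > 1996.
Keep rows where that is false.

1 | Nora ; 5 | Zane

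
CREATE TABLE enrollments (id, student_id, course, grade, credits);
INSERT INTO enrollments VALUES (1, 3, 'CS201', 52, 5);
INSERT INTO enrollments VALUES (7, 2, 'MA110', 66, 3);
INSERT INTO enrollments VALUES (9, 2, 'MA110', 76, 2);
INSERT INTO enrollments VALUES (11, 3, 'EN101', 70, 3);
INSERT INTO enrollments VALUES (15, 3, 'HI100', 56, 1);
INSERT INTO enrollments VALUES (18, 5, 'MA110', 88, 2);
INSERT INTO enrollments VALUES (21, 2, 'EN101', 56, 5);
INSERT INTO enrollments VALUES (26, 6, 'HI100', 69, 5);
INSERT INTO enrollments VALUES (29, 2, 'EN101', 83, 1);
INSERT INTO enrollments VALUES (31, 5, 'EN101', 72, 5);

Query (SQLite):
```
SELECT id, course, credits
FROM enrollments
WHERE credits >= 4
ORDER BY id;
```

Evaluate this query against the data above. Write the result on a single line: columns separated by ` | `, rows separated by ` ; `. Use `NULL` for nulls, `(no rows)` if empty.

1 | CS201 | 5 ; 21 | EN101 | 5 ; 26 | HI100 | 5 ; 31 | EN101 | 5

credits >= 4: ids {1, 21, 26, 31}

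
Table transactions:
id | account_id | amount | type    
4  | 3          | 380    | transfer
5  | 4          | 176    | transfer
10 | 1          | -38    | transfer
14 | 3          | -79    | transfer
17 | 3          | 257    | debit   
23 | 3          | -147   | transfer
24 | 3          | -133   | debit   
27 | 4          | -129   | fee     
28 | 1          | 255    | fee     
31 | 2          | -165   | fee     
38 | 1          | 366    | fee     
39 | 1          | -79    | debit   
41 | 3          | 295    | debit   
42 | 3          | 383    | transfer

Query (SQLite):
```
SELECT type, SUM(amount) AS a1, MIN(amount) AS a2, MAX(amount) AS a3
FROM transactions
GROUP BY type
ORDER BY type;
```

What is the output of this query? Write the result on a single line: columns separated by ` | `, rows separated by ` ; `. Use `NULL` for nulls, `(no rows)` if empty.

debit | 340 | -133 | 295 ; fee | 327 | -165 | 366 ; transfer | 675 | -147 | 383

Group transactions by type.
Per group compute: SUM(amount), MIN(amount), MAX(amount).
  debit: ids {17, 24, 39, 41} → SUM(amount)=340, MIN(amount)=-133, MAX(amount)=295
  fee: ids {27, 28, 31, 38} → SUM(amount)=327, MIN(amount)=-165, MAX(amount)=366
  transfer: ids {4, 5, 10, 14, 23, 42} → SUM(amount)=675, MIN(amount)=-147, MAX(amount)=383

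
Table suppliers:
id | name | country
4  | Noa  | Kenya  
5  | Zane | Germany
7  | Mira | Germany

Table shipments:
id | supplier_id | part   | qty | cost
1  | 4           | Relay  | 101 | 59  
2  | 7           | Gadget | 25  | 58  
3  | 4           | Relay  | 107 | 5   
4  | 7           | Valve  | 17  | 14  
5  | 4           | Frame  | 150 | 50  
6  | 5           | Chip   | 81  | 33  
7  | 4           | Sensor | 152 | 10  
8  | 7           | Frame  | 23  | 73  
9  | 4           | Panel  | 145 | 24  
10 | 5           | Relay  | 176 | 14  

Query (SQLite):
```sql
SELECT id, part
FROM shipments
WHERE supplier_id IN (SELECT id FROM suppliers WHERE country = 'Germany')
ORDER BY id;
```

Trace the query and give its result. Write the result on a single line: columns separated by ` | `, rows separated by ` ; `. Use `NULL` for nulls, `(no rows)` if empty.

Inner query: suppliers.id where country = 'Germany'.
Outer: keep shipments rows whose supplier_id is in that set.
Inner query → {5, 7}

2 | Gadget ; 4 | Valve ; 6 | Chip ; 8 | Frame ; 10 | Relay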